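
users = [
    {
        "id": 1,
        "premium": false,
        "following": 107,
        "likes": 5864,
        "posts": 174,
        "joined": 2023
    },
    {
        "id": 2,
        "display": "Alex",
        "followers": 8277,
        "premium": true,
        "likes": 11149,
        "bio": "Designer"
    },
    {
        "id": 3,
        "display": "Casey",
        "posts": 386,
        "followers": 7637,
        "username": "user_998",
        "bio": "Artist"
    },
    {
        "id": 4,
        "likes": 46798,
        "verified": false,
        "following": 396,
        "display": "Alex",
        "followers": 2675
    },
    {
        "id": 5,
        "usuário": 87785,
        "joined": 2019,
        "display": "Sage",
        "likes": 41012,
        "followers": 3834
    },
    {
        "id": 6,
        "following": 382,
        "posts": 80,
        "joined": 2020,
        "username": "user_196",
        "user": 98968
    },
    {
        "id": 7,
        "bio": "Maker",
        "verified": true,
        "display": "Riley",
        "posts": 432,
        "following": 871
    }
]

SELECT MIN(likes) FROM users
5864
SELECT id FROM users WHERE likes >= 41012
[4, 5]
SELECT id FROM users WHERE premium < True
[1]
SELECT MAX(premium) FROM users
True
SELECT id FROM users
[1, 2, 3, 4, 5, 6, 7]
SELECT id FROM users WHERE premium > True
[]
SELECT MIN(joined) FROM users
2019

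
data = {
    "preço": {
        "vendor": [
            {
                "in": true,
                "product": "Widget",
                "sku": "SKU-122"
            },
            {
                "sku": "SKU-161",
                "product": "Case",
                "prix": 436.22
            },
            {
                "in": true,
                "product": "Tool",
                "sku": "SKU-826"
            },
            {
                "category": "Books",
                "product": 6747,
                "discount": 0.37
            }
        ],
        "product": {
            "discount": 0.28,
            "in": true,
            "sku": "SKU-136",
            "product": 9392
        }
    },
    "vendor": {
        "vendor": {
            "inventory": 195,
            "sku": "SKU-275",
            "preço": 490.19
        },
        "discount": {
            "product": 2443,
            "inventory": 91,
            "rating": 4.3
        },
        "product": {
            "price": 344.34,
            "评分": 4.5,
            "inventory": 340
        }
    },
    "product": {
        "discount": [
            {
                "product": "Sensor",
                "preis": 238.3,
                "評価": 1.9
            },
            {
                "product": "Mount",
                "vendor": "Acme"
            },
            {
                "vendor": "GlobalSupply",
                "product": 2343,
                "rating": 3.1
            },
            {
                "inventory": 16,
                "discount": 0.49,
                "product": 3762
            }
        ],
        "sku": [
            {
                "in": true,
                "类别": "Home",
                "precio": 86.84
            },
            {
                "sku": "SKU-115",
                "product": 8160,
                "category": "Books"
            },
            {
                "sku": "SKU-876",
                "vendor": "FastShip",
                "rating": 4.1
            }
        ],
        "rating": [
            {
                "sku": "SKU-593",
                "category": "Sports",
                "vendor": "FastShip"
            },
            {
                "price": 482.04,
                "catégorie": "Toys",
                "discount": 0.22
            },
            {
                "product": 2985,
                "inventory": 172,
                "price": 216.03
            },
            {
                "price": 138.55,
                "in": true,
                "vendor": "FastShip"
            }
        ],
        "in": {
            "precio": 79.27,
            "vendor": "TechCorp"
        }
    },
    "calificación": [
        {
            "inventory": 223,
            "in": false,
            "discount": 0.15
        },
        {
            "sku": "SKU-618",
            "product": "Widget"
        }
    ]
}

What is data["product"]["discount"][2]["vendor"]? "GlobalSupply"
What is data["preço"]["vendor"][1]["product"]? "Case"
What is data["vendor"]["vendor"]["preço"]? 490.19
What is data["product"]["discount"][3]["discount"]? 0.49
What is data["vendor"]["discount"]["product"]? 2443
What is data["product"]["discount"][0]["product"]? "Sensor"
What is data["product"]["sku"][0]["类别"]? "Home"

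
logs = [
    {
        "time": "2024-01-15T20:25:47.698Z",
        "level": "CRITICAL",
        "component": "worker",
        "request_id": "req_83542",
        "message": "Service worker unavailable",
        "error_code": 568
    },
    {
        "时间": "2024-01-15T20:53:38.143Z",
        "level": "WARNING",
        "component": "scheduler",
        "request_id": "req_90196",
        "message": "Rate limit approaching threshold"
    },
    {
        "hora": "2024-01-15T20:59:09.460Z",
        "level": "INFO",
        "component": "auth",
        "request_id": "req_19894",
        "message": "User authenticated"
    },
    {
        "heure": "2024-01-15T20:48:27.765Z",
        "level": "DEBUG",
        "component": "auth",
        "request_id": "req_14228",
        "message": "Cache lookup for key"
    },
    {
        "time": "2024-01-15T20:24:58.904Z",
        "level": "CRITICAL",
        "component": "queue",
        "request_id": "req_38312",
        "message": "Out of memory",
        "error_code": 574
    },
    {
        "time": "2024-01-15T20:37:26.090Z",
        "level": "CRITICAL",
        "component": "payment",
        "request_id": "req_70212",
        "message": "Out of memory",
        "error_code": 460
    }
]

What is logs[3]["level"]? "DEBUG"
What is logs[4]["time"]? "2024-01-15T20:24:58.904Z"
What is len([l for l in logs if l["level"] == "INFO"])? 1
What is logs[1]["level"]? "WARNING"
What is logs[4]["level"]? "CRITICAL"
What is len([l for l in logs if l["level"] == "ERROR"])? 0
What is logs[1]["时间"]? "2024-01-15T20:53:38.143Z"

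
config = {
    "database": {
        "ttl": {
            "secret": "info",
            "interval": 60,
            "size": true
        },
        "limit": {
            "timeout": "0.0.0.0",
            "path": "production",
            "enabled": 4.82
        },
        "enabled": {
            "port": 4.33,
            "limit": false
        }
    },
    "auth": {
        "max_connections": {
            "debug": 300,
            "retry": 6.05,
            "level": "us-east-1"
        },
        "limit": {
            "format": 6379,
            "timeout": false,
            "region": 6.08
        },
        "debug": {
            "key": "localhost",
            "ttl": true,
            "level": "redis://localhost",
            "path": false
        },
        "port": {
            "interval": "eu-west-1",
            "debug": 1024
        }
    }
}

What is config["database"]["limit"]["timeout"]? "0.0.0.0"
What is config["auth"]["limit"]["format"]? 6379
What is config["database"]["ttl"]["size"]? True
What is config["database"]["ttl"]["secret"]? "info"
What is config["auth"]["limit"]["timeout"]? False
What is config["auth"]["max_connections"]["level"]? "us-east-1"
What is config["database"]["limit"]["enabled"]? 4.82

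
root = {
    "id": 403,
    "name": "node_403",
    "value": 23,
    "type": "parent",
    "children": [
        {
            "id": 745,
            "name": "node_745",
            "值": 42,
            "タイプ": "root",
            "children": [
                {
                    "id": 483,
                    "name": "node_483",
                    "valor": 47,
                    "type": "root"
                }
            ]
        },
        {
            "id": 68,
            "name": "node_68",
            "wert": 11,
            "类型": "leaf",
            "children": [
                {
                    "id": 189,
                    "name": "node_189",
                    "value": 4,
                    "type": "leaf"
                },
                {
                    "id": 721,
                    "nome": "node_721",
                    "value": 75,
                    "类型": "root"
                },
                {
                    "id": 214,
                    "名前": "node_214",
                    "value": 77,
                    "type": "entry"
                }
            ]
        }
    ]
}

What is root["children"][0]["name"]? "node_745"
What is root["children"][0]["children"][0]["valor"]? 47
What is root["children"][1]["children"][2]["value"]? 77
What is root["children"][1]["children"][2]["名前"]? "node_214"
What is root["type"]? "parent"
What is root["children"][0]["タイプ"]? "root"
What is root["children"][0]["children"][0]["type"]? "root"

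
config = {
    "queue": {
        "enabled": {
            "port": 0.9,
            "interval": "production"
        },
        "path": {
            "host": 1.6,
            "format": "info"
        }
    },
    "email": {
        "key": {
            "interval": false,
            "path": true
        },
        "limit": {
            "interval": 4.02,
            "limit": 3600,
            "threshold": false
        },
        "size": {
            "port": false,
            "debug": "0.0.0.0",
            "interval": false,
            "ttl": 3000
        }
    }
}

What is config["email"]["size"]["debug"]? "0.0.0.0"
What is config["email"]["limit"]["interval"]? 4.02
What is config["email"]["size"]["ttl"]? 3000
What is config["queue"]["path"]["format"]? "info"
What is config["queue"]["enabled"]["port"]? 0.9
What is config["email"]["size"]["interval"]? False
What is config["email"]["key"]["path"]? True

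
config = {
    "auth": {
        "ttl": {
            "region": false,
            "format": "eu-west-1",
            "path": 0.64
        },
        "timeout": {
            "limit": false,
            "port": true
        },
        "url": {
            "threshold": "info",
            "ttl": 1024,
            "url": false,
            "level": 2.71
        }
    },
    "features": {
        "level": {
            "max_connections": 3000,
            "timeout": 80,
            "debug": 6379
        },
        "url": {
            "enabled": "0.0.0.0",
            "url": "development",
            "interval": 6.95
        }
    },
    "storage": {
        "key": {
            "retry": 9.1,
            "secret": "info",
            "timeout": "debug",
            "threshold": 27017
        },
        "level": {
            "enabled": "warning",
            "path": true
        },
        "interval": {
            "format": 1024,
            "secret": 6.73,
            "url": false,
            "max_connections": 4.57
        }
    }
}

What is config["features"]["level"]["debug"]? 6379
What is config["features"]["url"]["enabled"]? "0.0.0.0"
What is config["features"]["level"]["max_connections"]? 3000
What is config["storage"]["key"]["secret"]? "info"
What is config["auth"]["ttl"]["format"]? "eu-west-1"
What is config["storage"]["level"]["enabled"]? "warning"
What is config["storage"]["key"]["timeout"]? "debug"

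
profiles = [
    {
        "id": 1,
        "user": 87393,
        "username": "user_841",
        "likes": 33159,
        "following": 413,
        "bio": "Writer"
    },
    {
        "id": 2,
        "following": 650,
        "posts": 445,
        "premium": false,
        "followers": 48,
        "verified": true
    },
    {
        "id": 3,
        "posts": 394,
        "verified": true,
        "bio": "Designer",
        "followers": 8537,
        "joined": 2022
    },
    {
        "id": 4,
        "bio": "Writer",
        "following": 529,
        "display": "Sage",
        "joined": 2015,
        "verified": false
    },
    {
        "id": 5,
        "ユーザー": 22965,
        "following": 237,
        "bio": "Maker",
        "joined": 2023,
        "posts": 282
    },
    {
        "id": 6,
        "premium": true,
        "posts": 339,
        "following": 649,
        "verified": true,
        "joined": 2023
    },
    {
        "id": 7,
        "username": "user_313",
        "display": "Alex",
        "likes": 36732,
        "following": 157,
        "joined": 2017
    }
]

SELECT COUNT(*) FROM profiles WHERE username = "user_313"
1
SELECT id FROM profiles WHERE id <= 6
[1, 2, 3, 4, 5, 6]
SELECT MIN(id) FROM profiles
1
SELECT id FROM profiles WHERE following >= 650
[2]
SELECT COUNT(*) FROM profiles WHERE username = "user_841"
1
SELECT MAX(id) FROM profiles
7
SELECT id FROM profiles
[1, 2, 3, 4, 5, 6, 7]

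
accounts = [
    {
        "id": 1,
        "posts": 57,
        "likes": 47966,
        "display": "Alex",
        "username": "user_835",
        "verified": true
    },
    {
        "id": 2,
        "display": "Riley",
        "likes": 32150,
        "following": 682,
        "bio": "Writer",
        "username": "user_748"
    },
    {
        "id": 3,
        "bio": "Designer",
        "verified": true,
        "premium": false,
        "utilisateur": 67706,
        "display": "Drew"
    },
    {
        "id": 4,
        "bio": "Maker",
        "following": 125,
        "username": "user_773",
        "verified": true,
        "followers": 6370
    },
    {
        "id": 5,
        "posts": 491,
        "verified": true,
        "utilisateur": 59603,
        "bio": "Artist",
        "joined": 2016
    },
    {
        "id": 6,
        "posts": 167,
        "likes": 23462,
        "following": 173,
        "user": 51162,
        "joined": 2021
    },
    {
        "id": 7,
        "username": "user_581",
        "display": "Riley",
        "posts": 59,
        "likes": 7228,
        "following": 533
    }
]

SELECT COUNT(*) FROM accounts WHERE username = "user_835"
1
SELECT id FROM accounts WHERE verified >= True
[1, 3, 4, 5]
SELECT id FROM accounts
[1, 2, 3, 4, 5, 6, 7]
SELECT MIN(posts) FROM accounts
57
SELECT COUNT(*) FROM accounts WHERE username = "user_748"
1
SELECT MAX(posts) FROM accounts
491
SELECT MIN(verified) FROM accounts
True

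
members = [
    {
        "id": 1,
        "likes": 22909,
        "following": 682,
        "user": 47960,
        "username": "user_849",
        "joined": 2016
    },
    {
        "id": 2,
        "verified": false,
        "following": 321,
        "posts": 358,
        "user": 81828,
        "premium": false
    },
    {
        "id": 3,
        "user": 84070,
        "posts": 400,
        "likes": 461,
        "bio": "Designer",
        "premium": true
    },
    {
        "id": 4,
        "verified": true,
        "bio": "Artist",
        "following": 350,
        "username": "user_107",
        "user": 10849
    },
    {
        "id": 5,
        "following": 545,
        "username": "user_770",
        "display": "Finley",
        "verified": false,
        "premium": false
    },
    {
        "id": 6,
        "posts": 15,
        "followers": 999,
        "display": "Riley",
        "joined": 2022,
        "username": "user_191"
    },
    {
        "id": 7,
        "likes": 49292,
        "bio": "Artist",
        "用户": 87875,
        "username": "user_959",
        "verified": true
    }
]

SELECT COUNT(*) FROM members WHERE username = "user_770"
1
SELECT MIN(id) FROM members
1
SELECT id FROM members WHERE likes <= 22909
[1, 3]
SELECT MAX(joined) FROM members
2022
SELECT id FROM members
[1, 2, 3, 4, 5, 6, 7]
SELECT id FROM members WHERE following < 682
[2, 4, 5]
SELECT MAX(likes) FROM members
49292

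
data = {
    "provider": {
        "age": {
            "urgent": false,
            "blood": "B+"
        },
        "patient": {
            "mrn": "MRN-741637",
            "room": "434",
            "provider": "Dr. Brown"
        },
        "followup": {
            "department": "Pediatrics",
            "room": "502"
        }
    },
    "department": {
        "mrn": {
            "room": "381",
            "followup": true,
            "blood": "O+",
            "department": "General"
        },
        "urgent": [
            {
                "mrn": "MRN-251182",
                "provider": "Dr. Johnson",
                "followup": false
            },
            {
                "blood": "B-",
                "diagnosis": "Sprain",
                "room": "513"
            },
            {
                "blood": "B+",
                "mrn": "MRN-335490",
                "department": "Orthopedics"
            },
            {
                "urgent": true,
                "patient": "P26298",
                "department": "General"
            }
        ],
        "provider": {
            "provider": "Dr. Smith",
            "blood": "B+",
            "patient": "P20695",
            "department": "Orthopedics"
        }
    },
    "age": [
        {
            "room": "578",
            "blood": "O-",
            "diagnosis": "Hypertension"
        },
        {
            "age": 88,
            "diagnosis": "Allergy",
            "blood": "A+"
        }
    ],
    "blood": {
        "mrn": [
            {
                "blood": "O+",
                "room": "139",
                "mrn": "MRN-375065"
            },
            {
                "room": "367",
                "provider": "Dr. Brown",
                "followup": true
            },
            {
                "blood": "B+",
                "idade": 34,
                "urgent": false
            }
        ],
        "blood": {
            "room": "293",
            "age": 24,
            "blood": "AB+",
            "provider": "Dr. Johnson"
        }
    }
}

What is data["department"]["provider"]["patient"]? "P20695"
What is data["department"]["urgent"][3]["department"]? "General"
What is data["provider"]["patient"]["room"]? "434"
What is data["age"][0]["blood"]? "O-"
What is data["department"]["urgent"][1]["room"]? "513"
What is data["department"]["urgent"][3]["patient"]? "P26298"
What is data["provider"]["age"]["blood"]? "B+"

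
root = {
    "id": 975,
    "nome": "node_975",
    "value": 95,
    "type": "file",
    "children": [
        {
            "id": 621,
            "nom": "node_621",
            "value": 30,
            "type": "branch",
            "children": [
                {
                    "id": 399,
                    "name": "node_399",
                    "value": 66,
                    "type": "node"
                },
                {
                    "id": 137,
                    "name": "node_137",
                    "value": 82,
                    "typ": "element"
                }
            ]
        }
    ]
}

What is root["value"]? 95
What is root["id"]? 975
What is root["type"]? "file"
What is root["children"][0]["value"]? 30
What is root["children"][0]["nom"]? "node_621"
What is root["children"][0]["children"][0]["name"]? "node_399"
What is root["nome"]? "node_975"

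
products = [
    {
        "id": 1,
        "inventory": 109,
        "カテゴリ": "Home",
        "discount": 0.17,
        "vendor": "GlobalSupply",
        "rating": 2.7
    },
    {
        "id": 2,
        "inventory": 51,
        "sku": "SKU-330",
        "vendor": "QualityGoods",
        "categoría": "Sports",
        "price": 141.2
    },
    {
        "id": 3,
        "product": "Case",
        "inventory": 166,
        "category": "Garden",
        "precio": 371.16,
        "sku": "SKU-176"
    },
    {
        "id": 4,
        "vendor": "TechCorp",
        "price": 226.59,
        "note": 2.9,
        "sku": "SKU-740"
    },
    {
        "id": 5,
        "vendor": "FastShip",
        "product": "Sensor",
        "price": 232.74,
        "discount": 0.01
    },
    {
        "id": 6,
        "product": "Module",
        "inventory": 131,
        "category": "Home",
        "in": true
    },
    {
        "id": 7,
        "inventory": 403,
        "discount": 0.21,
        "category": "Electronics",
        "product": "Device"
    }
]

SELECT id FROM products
[1, 2, 3, 4, 5, 6, 7]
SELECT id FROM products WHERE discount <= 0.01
[5]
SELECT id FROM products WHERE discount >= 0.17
[1, 7]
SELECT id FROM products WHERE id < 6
[1, 2, 3, 4, 5]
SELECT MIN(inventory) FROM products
51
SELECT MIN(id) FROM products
1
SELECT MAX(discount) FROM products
0.21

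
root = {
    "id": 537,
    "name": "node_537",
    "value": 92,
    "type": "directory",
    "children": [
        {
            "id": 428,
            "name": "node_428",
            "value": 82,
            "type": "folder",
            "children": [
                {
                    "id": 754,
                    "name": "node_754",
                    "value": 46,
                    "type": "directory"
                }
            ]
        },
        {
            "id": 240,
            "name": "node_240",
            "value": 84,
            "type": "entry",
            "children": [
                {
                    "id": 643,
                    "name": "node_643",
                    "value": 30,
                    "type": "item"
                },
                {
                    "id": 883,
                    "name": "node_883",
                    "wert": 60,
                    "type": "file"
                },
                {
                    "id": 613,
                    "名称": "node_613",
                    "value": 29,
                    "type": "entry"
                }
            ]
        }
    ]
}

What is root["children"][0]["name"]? "node_428"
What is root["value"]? 92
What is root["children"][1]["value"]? 84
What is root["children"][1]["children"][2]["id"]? 613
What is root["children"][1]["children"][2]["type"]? "entry"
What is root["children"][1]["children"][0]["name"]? "node_643"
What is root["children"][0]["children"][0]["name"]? "node_754"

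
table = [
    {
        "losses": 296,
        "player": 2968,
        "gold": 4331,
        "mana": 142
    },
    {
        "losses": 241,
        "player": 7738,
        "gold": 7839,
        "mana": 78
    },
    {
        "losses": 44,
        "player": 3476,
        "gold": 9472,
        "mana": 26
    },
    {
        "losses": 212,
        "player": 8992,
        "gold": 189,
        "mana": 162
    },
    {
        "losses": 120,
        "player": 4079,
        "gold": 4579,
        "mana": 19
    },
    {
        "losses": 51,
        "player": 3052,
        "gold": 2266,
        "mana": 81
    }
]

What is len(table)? 6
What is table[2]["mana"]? 26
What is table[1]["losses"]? 241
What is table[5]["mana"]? 81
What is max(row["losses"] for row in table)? 296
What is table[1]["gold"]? 7839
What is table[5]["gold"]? 2266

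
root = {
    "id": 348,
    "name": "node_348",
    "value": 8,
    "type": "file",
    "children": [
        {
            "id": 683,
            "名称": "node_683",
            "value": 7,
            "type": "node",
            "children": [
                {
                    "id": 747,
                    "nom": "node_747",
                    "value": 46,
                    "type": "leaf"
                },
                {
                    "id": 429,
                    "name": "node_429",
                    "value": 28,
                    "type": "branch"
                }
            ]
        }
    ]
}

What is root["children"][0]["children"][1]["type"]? "branch"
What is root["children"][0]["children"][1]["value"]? 28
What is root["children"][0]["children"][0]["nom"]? "node_747"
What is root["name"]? "node_348"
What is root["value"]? 8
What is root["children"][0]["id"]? 683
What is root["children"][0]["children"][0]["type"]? "leaf"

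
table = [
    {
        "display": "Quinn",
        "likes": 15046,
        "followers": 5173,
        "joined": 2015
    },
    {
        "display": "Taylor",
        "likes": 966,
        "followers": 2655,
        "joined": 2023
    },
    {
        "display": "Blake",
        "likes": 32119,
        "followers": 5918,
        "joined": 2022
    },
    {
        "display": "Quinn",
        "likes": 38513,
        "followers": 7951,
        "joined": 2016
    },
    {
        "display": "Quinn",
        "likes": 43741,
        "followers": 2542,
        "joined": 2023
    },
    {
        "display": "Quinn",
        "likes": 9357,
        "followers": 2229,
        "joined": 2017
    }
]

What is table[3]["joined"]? 2016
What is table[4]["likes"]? 43741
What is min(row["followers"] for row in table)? 2229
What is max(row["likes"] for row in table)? 43741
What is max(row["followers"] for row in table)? 7951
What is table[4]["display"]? "Quinn"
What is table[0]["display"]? "Quinn"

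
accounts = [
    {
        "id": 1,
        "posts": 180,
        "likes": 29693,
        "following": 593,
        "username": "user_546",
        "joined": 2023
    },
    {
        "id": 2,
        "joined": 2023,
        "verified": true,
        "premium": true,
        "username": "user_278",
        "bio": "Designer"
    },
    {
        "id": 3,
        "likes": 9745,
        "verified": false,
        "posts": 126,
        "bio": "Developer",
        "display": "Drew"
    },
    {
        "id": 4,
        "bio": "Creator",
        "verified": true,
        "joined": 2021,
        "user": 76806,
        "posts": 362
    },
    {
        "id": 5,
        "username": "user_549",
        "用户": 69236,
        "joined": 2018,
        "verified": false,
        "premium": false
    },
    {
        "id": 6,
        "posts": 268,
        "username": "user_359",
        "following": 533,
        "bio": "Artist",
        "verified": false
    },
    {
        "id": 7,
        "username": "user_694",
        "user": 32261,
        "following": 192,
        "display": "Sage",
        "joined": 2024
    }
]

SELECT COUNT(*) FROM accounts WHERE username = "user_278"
1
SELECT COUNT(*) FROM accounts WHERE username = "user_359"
1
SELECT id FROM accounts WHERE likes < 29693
[3]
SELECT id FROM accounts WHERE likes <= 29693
[1, 3]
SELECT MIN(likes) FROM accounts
9745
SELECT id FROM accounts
[1, 2, 3, 4, 5, 6, 7]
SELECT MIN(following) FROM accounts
192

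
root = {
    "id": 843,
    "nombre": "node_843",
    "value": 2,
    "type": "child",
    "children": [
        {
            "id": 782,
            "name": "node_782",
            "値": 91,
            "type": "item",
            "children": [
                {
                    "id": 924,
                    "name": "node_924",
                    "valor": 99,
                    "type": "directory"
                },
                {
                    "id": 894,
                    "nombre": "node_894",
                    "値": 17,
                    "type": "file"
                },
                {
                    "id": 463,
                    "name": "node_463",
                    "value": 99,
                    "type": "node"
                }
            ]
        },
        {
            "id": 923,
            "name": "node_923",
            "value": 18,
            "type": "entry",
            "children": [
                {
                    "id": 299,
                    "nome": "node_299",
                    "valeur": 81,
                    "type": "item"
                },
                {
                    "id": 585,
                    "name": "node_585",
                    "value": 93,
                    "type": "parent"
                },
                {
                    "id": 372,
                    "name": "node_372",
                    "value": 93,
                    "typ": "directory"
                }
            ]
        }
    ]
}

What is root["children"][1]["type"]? "entry"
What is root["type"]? "child"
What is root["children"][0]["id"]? 782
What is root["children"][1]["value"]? 18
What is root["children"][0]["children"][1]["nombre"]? "node_894"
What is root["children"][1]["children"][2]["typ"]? "directory"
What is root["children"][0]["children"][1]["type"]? "file"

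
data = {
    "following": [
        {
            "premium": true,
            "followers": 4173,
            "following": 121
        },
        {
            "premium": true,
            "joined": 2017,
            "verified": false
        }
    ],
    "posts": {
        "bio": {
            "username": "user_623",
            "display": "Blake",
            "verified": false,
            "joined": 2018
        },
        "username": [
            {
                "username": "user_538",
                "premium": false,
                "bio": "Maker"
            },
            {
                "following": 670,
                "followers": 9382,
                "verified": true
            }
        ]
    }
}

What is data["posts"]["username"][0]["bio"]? "Maker"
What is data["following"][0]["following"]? 121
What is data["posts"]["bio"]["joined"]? 2018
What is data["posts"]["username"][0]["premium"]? False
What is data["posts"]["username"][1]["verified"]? True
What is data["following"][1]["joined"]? 2017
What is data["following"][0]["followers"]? 4173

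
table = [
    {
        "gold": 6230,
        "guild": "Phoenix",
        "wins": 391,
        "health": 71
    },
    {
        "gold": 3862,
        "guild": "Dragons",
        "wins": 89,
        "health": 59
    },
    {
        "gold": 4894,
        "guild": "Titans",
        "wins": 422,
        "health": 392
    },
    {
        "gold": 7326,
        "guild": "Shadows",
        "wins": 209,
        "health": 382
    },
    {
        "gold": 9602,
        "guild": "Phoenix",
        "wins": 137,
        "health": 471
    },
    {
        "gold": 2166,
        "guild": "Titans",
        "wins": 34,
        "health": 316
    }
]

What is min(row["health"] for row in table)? 59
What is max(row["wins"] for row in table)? 422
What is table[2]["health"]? 392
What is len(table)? 6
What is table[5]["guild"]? "Titans"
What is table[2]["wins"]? 422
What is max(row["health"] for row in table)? 471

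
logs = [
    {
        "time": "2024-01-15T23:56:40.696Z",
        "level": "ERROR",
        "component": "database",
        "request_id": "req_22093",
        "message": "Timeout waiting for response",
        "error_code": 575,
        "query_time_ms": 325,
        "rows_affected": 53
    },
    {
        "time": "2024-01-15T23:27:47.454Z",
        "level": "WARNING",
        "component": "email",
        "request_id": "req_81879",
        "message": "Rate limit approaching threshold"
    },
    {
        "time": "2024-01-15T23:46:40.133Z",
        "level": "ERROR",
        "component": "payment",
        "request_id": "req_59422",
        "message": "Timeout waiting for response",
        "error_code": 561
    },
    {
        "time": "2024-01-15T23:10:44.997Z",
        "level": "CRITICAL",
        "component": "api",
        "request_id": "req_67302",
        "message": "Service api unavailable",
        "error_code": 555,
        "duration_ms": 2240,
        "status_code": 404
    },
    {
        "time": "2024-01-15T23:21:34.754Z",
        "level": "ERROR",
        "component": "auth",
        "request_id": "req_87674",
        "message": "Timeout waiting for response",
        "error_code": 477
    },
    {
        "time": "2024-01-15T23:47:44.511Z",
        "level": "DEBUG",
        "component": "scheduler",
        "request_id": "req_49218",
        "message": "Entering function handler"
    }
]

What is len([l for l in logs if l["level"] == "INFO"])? 0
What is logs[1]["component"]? "email"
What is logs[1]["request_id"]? "req_81879"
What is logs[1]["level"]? "WARNING"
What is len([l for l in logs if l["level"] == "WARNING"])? 1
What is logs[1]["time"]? "2024-01-15T23:27:47.454Z"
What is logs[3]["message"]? "Service api unavailable"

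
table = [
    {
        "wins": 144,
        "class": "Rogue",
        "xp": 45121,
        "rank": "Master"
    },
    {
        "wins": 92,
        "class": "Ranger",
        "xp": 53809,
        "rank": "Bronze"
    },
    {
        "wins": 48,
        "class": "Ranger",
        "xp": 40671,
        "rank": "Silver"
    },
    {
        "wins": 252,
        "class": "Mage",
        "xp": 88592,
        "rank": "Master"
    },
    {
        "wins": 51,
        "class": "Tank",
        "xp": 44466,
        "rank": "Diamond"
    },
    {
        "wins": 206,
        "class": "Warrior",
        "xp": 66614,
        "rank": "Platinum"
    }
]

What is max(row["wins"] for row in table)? 252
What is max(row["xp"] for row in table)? 88592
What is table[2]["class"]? "Ranger"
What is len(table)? 6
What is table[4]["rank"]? "Diamond"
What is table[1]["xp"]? 53809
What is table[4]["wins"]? 51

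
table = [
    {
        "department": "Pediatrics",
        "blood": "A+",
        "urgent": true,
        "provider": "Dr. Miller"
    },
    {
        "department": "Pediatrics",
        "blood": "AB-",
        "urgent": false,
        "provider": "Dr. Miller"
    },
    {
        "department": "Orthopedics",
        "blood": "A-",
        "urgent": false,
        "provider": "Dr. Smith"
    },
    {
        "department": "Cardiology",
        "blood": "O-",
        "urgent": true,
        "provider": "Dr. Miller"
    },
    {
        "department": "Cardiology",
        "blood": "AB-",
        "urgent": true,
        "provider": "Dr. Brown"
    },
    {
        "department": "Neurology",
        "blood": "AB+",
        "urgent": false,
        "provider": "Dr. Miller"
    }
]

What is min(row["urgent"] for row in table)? False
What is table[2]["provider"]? "Dr. Smith"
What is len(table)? 6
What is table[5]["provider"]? "Dr. Miller"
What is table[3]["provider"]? "Dr. Miller"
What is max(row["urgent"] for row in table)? True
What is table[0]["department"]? "Pediatrics"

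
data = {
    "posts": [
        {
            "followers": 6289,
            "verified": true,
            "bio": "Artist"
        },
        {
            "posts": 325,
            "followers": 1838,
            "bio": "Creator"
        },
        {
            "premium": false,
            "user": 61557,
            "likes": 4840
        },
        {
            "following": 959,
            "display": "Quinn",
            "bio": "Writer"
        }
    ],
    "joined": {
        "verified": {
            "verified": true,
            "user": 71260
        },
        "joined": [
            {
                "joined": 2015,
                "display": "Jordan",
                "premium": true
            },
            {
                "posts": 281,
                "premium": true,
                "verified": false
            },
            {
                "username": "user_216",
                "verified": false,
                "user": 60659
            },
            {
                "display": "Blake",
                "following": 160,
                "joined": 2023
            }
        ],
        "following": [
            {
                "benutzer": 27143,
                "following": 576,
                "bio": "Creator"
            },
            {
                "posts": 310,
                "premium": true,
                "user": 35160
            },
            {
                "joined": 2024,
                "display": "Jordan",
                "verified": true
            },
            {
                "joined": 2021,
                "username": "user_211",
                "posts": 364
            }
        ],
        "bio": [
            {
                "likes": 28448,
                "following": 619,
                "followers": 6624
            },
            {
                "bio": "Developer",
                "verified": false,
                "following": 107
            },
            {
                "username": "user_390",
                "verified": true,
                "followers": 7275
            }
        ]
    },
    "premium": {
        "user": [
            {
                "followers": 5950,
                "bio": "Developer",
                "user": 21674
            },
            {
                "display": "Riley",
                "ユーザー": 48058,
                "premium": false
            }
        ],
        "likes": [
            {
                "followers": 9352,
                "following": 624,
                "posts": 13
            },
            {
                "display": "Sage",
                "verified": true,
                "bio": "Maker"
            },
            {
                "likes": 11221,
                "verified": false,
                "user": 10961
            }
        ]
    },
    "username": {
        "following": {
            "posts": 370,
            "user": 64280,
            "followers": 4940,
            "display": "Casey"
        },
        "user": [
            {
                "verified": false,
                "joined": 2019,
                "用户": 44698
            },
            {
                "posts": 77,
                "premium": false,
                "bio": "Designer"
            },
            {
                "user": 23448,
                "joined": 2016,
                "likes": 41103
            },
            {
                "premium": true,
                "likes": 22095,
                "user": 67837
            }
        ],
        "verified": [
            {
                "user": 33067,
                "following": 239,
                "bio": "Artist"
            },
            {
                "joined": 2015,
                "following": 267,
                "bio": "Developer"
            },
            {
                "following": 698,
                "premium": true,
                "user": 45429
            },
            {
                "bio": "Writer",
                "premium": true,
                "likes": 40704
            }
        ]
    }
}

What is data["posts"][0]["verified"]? True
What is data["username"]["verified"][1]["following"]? 267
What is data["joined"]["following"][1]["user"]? 35160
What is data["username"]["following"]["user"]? 64280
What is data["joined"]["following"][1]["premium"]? True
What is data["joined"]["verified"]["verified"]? True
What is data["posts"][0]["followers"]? 6289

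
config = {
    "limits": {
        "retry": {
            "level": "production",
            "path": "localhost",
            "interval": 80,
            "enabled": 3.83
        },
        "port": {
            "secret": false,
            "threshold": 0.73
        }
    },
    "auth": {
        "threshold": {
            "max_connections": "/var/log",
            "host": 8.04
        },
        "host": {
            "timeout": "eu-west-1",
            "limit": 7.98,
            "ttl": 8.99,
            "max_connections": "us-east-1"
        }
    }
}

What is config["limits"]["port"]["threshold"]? 0.73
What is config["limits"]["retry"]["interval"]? 80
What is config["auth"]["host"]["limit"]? 7.98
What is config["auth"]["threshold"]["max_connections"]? "/var/log"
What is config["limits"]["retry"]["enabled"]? 3.83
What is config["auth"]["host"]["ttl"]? 8.99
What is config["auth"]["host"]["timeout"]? "eu-west-1"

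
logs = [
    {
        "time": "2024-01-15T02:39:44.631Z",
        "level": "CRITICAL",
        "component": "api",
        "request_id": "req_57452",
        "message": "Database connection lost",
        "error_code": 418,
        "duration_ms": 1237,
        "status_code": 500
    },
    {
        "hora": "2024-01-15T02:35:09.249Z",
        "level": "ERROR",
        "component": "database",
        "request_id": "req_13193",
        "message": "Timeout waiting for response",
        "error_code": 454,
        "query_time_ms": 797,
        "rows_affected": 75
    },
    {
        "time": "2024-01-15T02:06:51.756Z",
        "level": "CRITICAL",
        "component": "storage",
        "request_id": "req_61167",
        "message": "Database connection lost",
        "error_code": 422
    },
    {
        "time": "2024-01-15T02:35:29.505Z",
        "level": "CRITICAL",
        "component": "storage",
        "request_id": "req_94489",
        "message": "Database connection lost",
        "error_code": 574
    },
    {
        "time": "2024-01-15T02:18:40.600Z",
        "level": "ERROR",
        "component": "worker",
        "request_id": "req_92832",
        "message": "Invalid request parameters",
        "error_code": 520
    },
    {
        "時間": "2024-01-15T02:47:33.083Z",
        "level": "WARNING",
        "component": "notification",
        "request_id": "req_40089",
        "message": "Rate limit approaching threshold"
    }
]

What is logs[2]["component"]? "storage"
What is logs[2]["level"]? "CRITICAL"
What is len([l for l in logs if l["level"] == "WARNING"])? 1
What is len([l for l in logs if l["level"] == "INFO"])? 0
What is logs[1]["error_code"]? 454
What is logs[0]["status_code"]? 500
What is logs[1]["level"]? "ERROR"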